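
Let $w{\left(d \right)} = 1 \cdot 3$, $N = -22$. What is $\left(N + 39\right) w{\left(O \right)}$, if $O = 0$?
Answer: $51$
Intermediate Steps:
$w{\left(d \right)} = 3$
$\left(N + 39\right) w{\left(O \right)} = \left(-22 + 39\right) 3 = 17 \cdot 3 = 51$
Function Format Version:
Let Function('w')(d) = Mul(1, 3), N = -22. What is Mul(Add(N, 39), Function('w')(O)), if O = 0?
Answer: 51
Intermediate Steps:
Function('w')(d) = 3
Mul(Add(N, 39), Function('w')(O)) = Mul(Add(-22, 39), 3) = Mul(17, 3) = 51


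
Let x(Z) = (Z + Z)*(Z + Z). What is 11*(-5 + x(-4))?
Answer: 649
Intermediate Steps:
x(Z) = 4*Z**2 (x(Z) = (2*Z)*(2*Z) = 4*Z**2)
11*(-5 + x(-4)) = 11*(-5 + 4*(-4)**2) = 11*(-5 + 4*16) = 11*(-5 + 64) = 11*59 = 649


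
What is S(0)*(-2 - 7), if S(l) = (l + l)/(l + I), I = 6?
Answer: 0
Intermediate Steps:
S(l) = 2*l/(6 + l) (S(l) = (l + l)/(l + 6) = (2*l)/(6 + l) = 2*l/(6 + l))
S(0)*(-2 - 7) = (2*0/(6 + 0))*(-2 - 7) = (2*0/6)*(-9) = (2*0*(⅙))*(-9) = 0*(-9) = 0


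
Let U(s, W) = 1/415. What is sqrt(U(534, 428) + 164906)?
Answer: 3*sqrt(3155659585)/415 ≈ 406.09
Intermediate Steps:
U(s, W) = 1/415
sqrt(U(534, 428) + 164906) = sqrt(1/415 + 164906) = sqrt(68435991/415) = 3*sqrt(3155659585)/415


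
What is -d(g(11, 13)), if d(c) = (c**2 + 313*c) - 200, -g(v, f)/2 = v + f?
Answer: 12920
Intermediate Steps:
g(v, f) = -2*f - 2*v (g(v, f) = -2*(v + f) = -2*(f + v) = -2*f - 2*v)
d(c) = -200 + c**2 + 313*c
-d(g(11, 13)) = -(-200 + (-2*13 - 2*11)**2 + 313*(-2*13 - 2*11)) = -(-200 + (-26 - 22)**2 + 313*(-26 - 22)) = -(-200 + (-48)**2 + 313*(-48)) = -(-200 + 2304 - 15024) = -1*(-12920) = 12920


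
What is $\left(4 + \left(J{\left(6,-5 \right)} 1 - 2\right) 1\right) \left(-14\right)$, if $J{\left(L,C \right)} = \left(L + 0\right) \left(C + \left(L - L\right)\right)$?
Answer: $392$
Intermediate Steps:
$J{\left(L,C \right)} = C L$ ($J{\left(L,C \right)} = L \left(C + 0\right) = L C = C L$)
$\left(4 + \left(J{\left(6,-5 \right)} 1 - 2\right) 1\right) \left(-14\right) = \left(4 + \left(\left(-5\right) 6 \cdot 1 - 2\right) 1\right) \left(-14\right) = \left(4 + \left(\left(-30\right) 1 - 2\right) 1\right) \left(-14\right) = \left(4 + \left(-30 - 2\right) 1\right) \left(-14\right) = \left(4 - 32\right) \left(-14\right) = \left(-28\right) \left(-14\right) = 392$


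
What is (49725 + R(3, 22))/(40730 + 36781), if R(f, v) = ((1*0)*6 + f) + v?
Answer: 49750/77511 ≈ 0.64184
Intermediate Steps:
R(f, v) = f + v (R(f, v) = (0*6 + f) + v = (0 + f) + v = f + v)
(49725 + R(3, 22))/(40730 + 36781) = (49725 + (3 + 22))/(40730 + 36781) = (49725 + 25)/77511 = 49750*(1/77511) = 49750/77511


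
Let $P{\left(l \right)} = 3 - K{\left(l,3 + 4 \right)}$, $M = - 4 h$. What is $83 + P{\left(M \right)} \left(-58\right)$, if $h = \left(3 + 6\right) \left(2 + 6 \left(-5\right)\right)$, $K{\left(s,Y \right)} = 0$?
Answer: $-91$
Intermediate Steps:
$h = -252$ ($h = 9 \left(2 - 30\right) = 9 \left(-28\right) = -252$)
$M = 1008$ ($M = \left(-4\right) \left(-252\right) = 1008$)
$P{\left(l \right)} = 3$ ($P{\left(l \right)} = 3 - 0 = 3 + 0 = 3$)
$83 + P{\left(M \right)} \left(-58\right) = 83 + 3 \left(-58\right) = 83 - 174 = -91$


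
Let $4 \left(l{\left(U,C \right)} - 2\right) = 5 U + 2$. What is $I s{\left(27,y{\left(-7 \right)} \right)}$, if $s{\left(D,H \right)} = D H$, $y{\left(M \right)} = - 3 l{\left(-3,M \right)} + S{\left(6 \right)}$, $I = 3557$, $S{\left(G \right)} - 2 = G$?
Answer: $\frac{4513833}{4} \approx 1.1285 \cdot 10^{6}$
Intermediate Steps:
$l{\left(U,C \right)} = \frac{5}{2} + \frac{5 U}{4}$ ($l{\left(U,C \right)} = 2 + \frac{5 U + 2}{4} = 2 + \frac{2 + 5 U}{4} = 2 + \left(\frac{1}{2} + \frac{5 U}{4}\right) = \frac{5}{2} + \frac{5 U}{4}$)
$S{\left(G \right)} = 2 + G$
$y{\left(M \right)} = \frac{47}{4}$ ($y{\left(M \right)} = - 3 \left(\frac{5}{2} + \frac{5}{4} \left(-3\right)\right) + \left(2 + 6\right) = - 3 \left(\frac{5}{2} - \frac{15}{4}\right) + 8 = \left(-3\right) \left(- \frac{5}{4}\right) + 8 = \frac{15}{4} + 8 = \frac{47}{4}$)
$I s{\left(27,y{\left(-7 \right)} \right)} = 3557 \cdot 27 \cdot \frac{47}{4} = 3557 \cdot \frac{1269}{4} = \frac{4513833}{4}$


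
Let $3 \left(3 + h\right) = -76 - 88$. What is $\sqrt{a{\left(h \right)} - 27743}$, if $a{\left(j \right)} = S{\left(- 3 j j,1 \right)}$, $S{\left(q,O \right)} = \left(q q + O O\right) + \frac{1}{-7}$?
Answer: $\frac{2 \sqrt{10969818181}}{21} \approx 9974.9$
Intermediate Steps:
$h = - \frac{173}{3}$ ($h = -3 + \frac{-76 - 88}{3} = -3 + \frac{1}{3} \left(-164\right) = -3 - \frac{164}{3} = - \frac{173}{3} \approx -57.667$)
$S{\left(q,O \right)} = - \frac{1}{7} + O^{2} + q^{2}$ ($S{\left(q,O \right)} = \left(q^{2} + O^{2}\right) - \frac{1}{7} = \left(O^{2} + q^{2}\right) - \frac{1}{7} = - \frac{1}{7} + O^{2} + q^{2}$)
$a{\left(j \right)} = \frac{6}{7} + 9 j^{4}$ ($a{\left(j \right)} = - \frac{1}{7} + 1^{2} + \left(- 3 j j\right)^{2} = - \frac{1}{7} + 1 + \left(- 3 j^{2}\right)^{2} = - \frac{1}{7} + 1 + 9 j^{4} = \frac{6}{7} + 9 j^{4}$)
$\sqrt{a{\left(h \right)} - 27743} = \sqrt{\left(\frac{6}{7} + 9 \left(- \frac{173}{3}\right)^{4}\right) - 27743} = \sqrt{\left(\frac{6}{7} + 9 \cdot \frac{895745041}{81}\right) - 27743} = \sqrt{\left(\frac{6}{7} + \frac{895745041}{9}\right) - 27743} = \sqrt{\frac{6270215341}{63} - 27743} = \sqrt{\frac{6268467532}{63}} = \frac{2 \sqrt{10969818181}}{21}$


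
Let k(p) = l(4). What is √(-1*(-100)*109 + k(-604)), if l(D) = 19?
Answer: √10919 ≈ 104.49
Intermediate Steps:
k(p) = 19
√(-1*(-100)*109 + k(-604)) = √(-1*(-100)*109 + 19) = √(100*109 + 19) = √(10900 + 19) = √10919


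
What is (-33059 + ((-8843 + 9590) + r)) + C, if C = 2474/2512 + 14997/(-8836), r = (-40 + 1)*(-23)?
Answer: -87163019685/2774504 ≈ -31416.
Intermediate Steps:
r = 897 (r = -39*(-23) = 897)
C = -1976525/2774504 (C = 2474*(1/2512) + 14997*(-1/8836) = 1237/1256 - 14997/8836 = -1976525/2774504 ≈ -0.71239)
(-33059 + ((-8843 + 9590) + r)) + C = (-33059 + ((-8843 + 9590) + 897)) - 1976525/2774504 = (-33059 + (747 + 897)) - 1976525/2774504 = (-33059 + 1644) - 1976525/2774504 = -31415 - 1976525/2774504 = -87163019685/2774504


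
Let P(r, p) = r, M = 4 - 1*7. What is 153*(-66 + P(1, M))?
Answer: -9945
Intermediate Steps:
M = -3 (M = 4 - 7 = -3)
153*(-66 + P(1, M)) = 153*(-66 + 1) = 153*(-65) = -9945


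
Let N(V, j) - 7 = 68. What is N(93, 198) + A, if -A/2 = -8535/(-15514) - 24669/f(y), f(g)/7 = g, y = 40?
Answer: 271611033/1085980 ≈ 250.11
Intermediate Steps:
f(g) = 7*g
N(V, j) = 75 (N(V, j) = 7 + 68 = 75)
A = 190162533/1085980 (A = -2*(-8535/(-15514) - 24669/(7*40)) = -2*(-8535*(-1/15514) - 24669/280) = -2*(8535/15514 - 24669*1/280) = -2*(8535/15514 - 24669/280) = -2*(-190162533/2171960) = 190162533/1085980 ≈ 175.11)
N(93, 198) + A = 75 + 190162533/1085980 = 271611033/1085980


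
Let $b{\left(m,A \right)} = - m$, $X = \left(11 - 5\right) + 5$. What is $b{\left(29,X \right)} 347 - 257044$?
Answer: $-267107$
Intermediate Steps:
$X = 11$ ($X = 6 + 5 = 11$)
$b{\left(29,X \right)} 347 - 257044 = \left(-1\right) 29 \cdot 347 - 257044 = \left(-29\right) 347 - 257044 = -10063 - 257044 = -267107$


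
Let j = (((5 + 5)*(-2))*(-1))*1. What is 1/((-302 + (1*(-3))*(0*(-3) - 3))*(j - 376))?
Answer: 1/104308 ≈ 9.5870e-6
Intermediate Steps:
j = 20 (j = ((10*(-2))*(-1))*1 = -20*(-1)*1 = 20*1 = 20)
1/((-302 + (1*(-3))*(0*(-3) - 3))*(j - 376)) = 1/((-302 + (1*(-3))*(0*(-3) - 3))*(20 - 376)) = 1/((-302 - 3*(0 - 3))*(-356)) = 1/((-302 - 3*(-3))*(-356)) = 1/((-302 + 9)*(-356)) = 1/(-293*(-356)) = 1/104308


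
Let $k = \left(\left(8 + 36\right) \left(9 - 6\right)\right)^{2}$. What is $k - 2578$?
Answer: $14846$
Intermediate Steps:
$k = 17424$ ($k = \left(44 \cdot 3\right)^{2} = 132^{2} = 17424$)
$k - 2578 = 17424 - 2578 = 14846$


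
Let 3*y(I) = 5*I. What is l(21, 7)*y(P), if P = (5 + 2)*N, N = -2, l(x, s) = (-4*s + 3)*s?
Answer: 12250/3 ≈ 4083.3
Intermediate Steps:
l(x, s) = s*(3 - 4*s) (l(x, s) = (3 - 4*s)*s = s*(3 - 4*s))
P = -14 (P = (5 + 2)*(-2) = 7*(-2) = -14)
y(I) = 5*I/3 (y(I) = (5*I)/3 = 5*I/3)
l(21, 7)*y(P) = (7*(3 - 4*7))*((5/3)*(-14)) = (7*(3 - 28))*(-70/3) = (7*(-25))*(-70/3) = -175*(-70/3) = 12250/3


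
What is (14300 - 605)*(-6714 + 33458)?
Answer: 366259080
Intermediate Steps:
(14300 - 605)*(-6714 + 33458) = 13695*26744 = 366259080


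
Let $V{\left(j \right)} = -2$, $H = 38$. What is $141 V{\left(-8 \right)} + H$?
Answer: $-244$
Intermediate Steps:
$141 V{\left(-8 \right)} + H = 141 \left(-2\right) + 38 = -282 + 38 = -244$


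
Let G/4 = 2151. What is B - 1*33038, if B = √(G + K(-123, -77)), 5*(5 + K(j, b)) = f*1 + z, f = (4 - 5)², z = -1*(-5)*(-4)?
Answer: -33038 + 4*√13430/5 ≈ -32945.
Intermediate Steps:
z = -20 (z = 5*(-4) = -20)
G = 8604 (G = 4*2151 = 8604)
f = 1 (f = (-1)² = 1)
K(j, b) = -44/5 (K(j, b) = -5 + (1*1 - 20)/5 = -5 + (1 - 20)/5 = -5 + (⅕)*(-19) = -5 - 19/5 = -44/5)
B = 4*√13430/5 (B = √(8604 - 44/5) = √(42976/5) = 4*√13430/5 ≈ 92.710)
B - 1*33038 = 4*√13430/5 - 1*33038 = 4*√13430/5 - 33038 = -33038 + 4*√13430/5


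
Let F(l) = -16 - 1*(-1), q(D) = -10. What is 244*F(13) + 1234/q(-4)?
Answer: -18917/5 ≈ -3783.4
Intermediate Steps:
F(l) = -15 (F(l) = -16 + 1 = -15)
244*F(13) + 1234/q(-4) = 244*(-15) + 1234/(-10) = -3660 + 1234*(-⅒) = -3660 - 617/5 = -18917/5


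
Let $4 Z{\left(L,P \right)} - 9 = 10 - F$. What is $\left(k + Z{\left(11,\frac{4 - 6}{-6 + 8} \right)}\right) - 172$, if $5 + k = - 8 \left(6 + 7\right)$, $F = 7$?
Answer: $-278$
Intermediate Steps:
$Z{\left(L,P \right)} = 3$ ($Z{\left(L,P \right)} = \frac{9}{4} + \frac{10 - 7}{4} = \frac{9}{4} + \frac{1}{4} \cdot 3 = \frac{9}{4} + \frac{3}{4} = 3$)
$k = -109$ ($k = -5 - 8 \left(6 + 7\right) = -5 - 104 = -109$)
$\left(k + Z{\left(11,\frac{4 - 6}{-6 + 8} \right)}\right) - 172 = \left(-109 + 3\right) - 172 = -106 - 172 = -278$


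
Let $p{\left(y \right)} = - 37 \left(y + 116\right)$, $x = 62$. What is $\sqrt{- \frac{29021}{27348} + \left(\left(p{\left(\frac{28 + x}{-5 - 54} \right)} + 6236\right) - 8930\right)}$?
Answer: $\frac{i \sqrt{4510942518208233}}{806766} \approx 83.25 i$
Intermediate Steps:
$p{\left(y \right)} = -4292 - 37 y$ ($p{\left(y \right)} = - 37 \left(116 + y\right) = -4292 - 37 y$)
$\sqrt{- \frac{29021}{27348} + \left(\left(p{\left(\frac{28 + x}{-5 - 54} \right)} + 6236\right) - 8930\right)} = \sqrt{- \frac{29021}{27348} - \left(6986 + \frac{37 \left(28 + 62\right)}{-5 - 54}\right)} = \sqrt{\left(-29021\right) \frac{1}{27348} - \left(6986 + 37 \cdot 90 \frac{1}{-59}\right)} = \sqrt{- \frac{29021}{27348} - \left(6986 + 37 \cdot 90 \left(- \frac{1}{59}\right)\right)} = \sqrt{- \frac{29021}{27348} + \left(\left(\left(-4292 - - \frac{3330}{59}\right) + 6236\right) - 8930\right)} = \sqrt{- \frac{29021}{27348} + \left(\left(\left(-4292 + \frac{3330}{59}\right) + 6236\right) - 8930\right)} = \sqrt{- \frac{29021}{27348} + \left(\left(- \frac{249898}{59} + 6236\right) - 8930\right)} = \sqrt{- \frac{29021}{27348} + \left(\frac{118026}{59} - 8930\right)} = \sqrt{- \frac{29021}{27348} - \frac{408844}{59}} = \sqrt{- \frac{11182777951}{1613532}} = \frac{i \sqrt{4510942518208233}}{806766}$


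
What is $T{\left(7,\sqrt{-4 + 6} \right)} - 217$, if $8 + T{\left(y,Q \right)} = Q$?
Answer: $-225 + \sqrt{2} \approx -223.59$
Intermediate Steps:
$T{\left(y,Q \right)} = -8 + Q$
$T{\left(7,\sqrt{-4 + 6} \right)} - 217 = \left(-8 + \sqrt{-4 + 6}\right) - 217 = \left(-8 + \sqrt{2}\right) - 217 = -225 + \sqrt{2}$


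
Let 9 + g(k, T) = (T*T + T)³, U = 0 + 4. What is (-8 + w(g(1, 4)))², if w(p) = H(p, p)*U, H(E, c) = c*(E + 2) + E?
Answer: 65290576696363264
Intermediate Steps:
H(E, c) = E + c*(2 + E) (H(E, c) = c*(2 + E) + E = E + c*(2 + E))
U = 4
g(k, T) = -9 + (T + T²)³ (g(k, T) = -9 + (T*T + T)³ = -9 + (T² + T)³ = -9 + (T + T²)³)
w(p) = 4*p² + 12*p (w(p) = (p + 2*p + p*p)*4 = (p + 2*p + p²)*4 = (p² + 3*p)*4 = 4*p² + 12*p)
(-8 + w(g(1, 4)))² = (-8 + 4*(-9 + 4³*(1 + 4)³)*(3 + (-9 + 4³*(1 + 4)³)))² = (-8 + 4*(-9 + 64*5³)*(3 + (-9 + 64*5³)))² = (-8 + 4*(-9 + 64*125)*(3 + (-9 + 64*125)))² = (-8 + 4*(-9 + 8000)*(3 + (-9 + 8000)))² = (-8 + 4*7991*(3 + 7991))² = (-8 + 4*7991*7994)² = (-8 + 255520216)² = 255520208² = 65290576696363264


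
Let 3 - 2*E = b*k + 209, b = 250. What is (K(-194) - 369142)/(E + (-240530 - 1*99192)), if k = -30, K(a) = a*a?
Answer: 110502/112025 ≈ 0.98640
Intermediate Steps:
K(a) = a²
E = 3647 (E = 3/2 - (250*(-30) + 209)/2 = 3/2 - (-7500 + 209)/2 = 3/2 - ½*(-7291) = 3/2 + 7291/2 = 3647)
(K(-194) - 369142)/(E + (-240530 - 1*99192)) = ((-194)² - 369142)/(3647 + (-240530 - 1*99192)) = (37636 - 369142)/(3647 + (-240530 - 99192)) = -331506/(3647 - 339722) = -331506/(-336075) = -331506*(-1/336075) = 110502/112025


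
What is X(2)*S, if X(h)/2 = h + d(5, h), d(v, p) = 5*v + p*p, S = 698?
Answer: 43276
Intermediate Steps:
d(v, p) = p² + 5*v (d(v, p) = 5*v + p² = p² + 5*v)
X(h) = 50 + 2*h + 2*h² (X(h) = 2*(h + (h² + 5*5)) = 2*(h + (h² + 25)) = 2*(h + (25 + h²)) = 2*(25 + h + h²) = 50 + 2*h + 2*h²)
X(2)*S = (50 + 2*2 + 2*2²)*698 = (50 + 4 + 2*4)*698 = (50 + 4 + 8)*698 = 62*698 = 43276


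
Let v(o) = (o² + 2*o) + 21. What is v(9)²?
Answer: 14400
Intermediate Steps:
v(o) = 21 + o² + 2*o
v(9)² = (21 + 9² + 2*9)² = (21 + 81 + 18)² = 120² = 14400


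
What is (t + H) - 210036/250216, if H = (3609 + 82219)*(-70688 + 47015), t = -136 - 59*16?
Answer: -127097675398005/62554 ≈ -2.0318e+9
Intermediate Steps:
t = -1080 (t = -136 - 944 = -1080)
H = -2031806244 (H = 85828*(-23673) = -2031806244)
(t + H) - 210036/250216 = (-1080 - 2031806244) - 210036/250216 = -2031807324 - 210036*1/250216 = -2031807324 - 52509/62554 = -127097675398005/62554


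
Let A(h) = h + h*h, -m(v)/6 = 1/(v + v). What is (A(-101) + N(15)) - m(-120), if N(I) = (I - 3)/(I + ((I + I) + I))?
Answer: 404007/40 ≈ 10100.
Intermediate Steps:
m(v) = -3/v (m(v) = -6/(v + v) = -6*1/(2*v) = -3/v)
N(I) = (-3 + I)/(4*I) (N(I) = (-3 + I)/(I + (2*I + I)) = (-3 + I)/(I + 3*I) = (-3 + I)/((4*I)) = (-3 + I)*(1/(4*I)) = (-3 + I)/(4*I))
A(h) = h + h²
(A(-101) + N(15)) - m(-120) = (-101*(1 - 101) + (¼)*(-3 + 15)/15) - (-3)/(-120) = (-101*(-100) + (¼)*(1/15)*12) - (-3)*(-1)/120 = (10100 + ⅕) - 1*1/40 = 50501/5 - 1/40 = 404007/40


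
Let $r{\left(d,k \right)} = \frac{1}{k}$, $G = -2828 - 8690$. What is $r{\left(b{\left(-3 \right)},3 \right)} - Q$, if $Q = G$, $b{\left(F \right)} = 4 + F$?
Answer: $\frac{34555}{3} \approx 11518.0$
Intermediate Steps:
$G = -11518$ ($G = -2828 - 8690 = -11518$)
$Q = -11518$
$r{\left(b{\left(-3 \right)},3 \right)} - Q = \frac{1}{3} - -11518 = \frac{1}{3} + 11518 = \frac{34555}{3}$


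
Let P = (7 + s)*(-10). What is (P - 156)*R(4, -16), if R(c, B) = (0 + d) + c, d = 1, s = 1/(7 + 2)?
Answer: -10220/9 ≈ -1135.6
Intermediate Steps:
s = ⅑ (s = 1/9 = ⅑ ≈ 0.11111)
P = -640/9 (P = (7 + ⅑)*(-10) = (64/9)*(-10) = -640/9 ≈ -71.111)
R(c, B) = 1 + c (R(c, B) = (0 + 1) + c = 1 + c)
(P - 156)*R(4, -16) = (-640/9 - 156)*(1 + 4) = -2044/9*5 = -10220/9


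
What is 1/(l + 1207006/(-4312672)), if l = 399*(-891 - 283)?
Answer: -2156336/1010084450639 ≈ -2.1348e-6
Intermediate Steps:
l = -468426 (l = 399*(-1174) = -468426)
1/(l + 1207006/(-4312672)) = 1/(-468426 + 1207006/(-4312672)) = 1/(-468426 + 1207006*(-1/4312672)) = 1/(-468426 - 603503/2156336) = 1/(-1010084450639/2156336) = -2156336/1010084450639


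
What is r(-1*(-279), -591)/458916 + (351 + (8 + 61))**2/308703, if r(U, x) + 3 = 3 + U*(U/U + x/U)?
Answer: 2246012974/3935242943 ≈ 0.57074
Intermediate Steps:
r(U, x) = U*(1 + x/U) (r(U, x) = -3 + (3 + U*(U/U + x/U)) = -3 + (3 + U*(1 + x/U)) = U*(1 + x/U))
r(-1*(-279), -591)/458916 + (351 + (8 + 61))**2/308703 = (-1*(-279) - 591)/458916 + (351 + (8 + 61))**2/308703 = (279 - 591)*(1/458916) + (351 + 69)**2*(1/308703) = -312*1/458916 + 420**2*(1/308703) = -26/38243 + 176400*(1/308703) = -26/38243 + 58800/102901 = 2246012974/3935242943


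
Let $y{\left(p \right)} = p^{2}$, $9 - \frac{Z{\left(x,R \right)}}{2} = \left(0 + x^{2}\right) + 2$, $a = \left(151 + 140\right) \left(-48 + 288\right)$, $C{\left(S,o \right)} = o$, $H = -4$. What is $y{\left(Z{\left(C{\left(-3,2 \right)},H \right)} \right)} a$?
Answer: $2514240$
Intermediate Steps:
$a = 69840$ ($a = 291 \cdot 240 = 69840$)
$Z{\left(x,R \right)} = 14 - 2 x^{2}$ ($Z{\left(x,R \right)} = 18 - 2 \left(\left(0 + x^{2}\right) + 2\right) = 18 - 2 \left(x^{2} + 2\right) = 18 - 2 \left(2 + x^{2}\right) = 18 - \left(4 + 2 x^{2}\right) = 14 - 2 x^{2}$)
$y{\left(Z{\left(C{\left(-3,2 \right)},H \right)} \right)} a = \left(14 - 2 \cdot 2^{2}\right)^{2} \cdot 69840 = \left(14 - 8\right)^{2} \cdot 69840 = 6^{2} \cdot 69840 = 36 \cdot 69840 = 2514240$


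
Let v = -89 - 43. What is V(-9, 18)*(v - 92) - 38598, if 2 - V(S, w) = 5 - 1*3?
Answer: -38598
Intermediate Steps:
V(S, w) = 0 (V(S, w) = 2 - (5 - 1*3) = 2 - (5 - 3) = 2 - 1*2 = 2 - 2 = 0)
v = -132
V(-9, 18)*(v - 92) - 38598 = 0*(-132 - 92) - 38598 = 0*(-224) - 38598 = 0 - 38598 = -38598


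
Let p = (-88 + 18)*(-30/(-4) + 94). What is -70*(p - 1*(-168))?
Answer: 485590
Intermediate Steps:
p = -7105 (p = -70*(-30*(-¼) + 94) = -70*(15/2 + 94) = -70*203/2 = -7105)
-70*(p - 1*(-168)) = -70*(-7105 - 1*(-168)) = -70*(-7105 + 168) = -70*(-6937) = 485590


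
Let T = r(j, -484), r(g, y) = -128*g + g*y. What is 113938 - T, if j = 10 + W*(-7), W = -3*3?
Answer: 158614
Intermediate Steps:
W = -9
j = 73 (j = 10 - 9*(-7) = 10 + 63 = 73)
T = -44676 (T = 73*(-128 - 484) = 73*(-612) = -44676)
113938 - T = 113938 - 1*(-44676) = 113938 + 44676 = 158614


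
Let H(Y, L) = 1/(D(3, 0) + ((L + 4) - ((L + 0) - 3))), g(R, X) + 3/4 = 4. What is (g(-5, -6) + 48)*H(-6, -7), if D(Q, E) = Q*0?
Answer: 205/28 ≈ 7.3214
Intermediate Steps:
g(R, X) = 13/4 (g(R, X) = -¾ + 4 = 13/4)
D(Q, E) = 0
H(Y, L) = ⅐ (H(Y, L) = 1/(0 + ((L + 4) - ((L + 0) - 3))) = 1/(0 + ((4 + L) - (L - 3))) = 1/(0 + ((4 + L) - (-3 + L))) = 1/(0 + ((4 + L) + (3 - L))) = 1/(0 + 7) = 1/7 = ⅐)
(g(-5, -6) + 48)*H(-6, -7) = (13/4 + 48)*(⅐) = (205/4)*(⅐) = 205/28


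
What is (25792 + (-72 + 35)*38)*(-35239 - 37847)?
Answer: -1782275196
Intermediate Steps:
(25792 + (-72 + 35)*38)*(-35239 - 37847) = (25792 - 37*38)*(-73086) = (25792 - 1406)*(-73086) = 24386*(-73086) = -1782275196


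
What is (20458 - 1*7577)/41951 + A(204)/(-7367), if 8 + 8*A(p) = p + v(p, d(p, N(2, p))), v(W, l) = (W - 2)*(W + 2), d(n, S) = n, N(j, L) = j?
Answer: -124341599/309053017 ≈ -0.40233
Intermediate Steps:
v(W, l) = (-2 + W)*(2 + W)
A(p) = -3/2 + p/8 + p²/8 (A(p) = -1 + (p + (-4 + p²))/8 = -1 + (-4 + p + p²)/8 = -1 + (-½ + p/8 + p²/8) = -3/2 + p/8 + p²/8)
(20458 - 1*7577)/41951 + A(204)/(-7367) = (20458 - 1*7577)/41951 + (-3/2 + (⅛)*204 + (⅛)*204²)/(-7367) = (20458 - 7577)*(1/41951) + (-3/2 + 51/2 + (⅛)*41616)*(-1/7367) = 12881*(1/41951) + (-3/2 + 51/2 + 5202)*(-1/7367) = 12881/41951 + 5226*(-1/7367) = 12881/41951 - 5226/7367 = -124341599/309053017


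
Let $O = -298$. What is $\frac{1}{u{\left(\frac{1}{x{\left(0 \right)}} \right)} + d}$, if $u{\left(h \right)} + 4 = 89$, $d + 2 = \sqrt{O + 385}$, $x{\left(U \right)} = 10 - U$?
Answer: $\frac{83}{6802} - \frac{\sqrt{87}}{6802} \approx 0.010831$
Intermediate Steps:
$d = -2 + \sqrt{87}$ ($d = -2 + \sqrt{-298 + 385} = -2 + \sqrt{87} \approx 7.3274$)
$u{\left(h \right)} = 85$ ($u{\left(h \right)} = -4 + 89 = 85$)
$\frac{1}{u{\left(\frac{1}{x{\left(0 \right)}} \right)} + d} = \frac{1}{85 - \left(2 - \sqrt{87}\right)} = \frac{1}{83 + \sqrt{87}}$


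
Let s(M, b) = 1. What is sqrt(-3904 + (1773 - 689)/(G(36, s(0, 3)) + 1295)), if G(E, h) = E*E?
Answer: 2*I*sqrt(6551460095)/2591 ≈ 62.479*I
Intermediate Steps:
G(E, h) = E**2
sqrt(-3904 + (1773 - 689)/(G(36, s(0, 3)) + 1295)) = sqrt(-3904 + (1773 - 689)/(36**2 + 1295)) = sqrt(-3904 + 1084/(1296 + 1295)) = sqrt(-3904 + 1084/2591) = sqrt(-10114180/2591) = 2*I*sqrt(6551460095)/2591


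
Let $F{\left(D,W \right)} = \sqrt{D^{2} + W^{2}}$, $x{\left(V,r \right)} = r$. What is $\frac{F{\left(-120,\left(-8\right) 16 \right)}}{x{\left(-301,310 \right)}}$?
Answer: $\frac{4 \sqrt{481}}{155} \approx 0.56598$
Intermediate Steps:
$\frac{F{\left(-120,\left(-8\right) 16 \right)}}{x{\left(-301,310 \right)}} = \frac{\sqrt{\left(-120\right)^{2} + \left(\left(-8\right) 16\right)^{2}}}{310} = \sqrt{14400 + \left(-128\right)^{2}} \cdot \frac{1}{310} = \sqrt{14400 + 16384} \cdot \frac{1}{310} = \sqrt{30784} \cdot \frac{1}{310} = 8 \sqrt{481} \cdot \frac{1}{310} = \frac{4 \sqrt{481}}{155}$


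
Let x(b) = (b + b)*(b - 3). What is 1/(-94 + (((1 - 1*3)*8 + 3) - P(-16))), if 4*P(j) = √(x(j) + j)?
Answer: -107/11412 + √37/11412 ≈ -0.0088431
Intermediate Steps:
x(b) = 2*b*(-3 + b) (x(b) = (2*b)*(-3 + b) = 2*b*(-3 + b))
P(j) = √(j + 2*j*(-3 + j))/4 (P(j) = √(2*j*(-3 + j) + j)/4 = √(j + 2*j*(-3 + j))/4)
1/(-94 + (((1 - 1*3)*8 + 3) - P(-16))) = 1/(-94 + (((1 - 1*3)*8 + 3) - √(-16*(-5 + 2*(-16)))/4)) = 1/(-94 + (((1 - 3)*8 + 3) - √(-16*(-5 - 32))/4)) = 1/(-94 + ((-2*8 + 3) - √(-16*(-37))/4)) = 1/(-94 + ((-16 + 3) - √592/4)) = 1/(-94 + (-13 - 4*√37/4)) = 1/(-94 + (-13 - √37)) = 1/(-107 - √37)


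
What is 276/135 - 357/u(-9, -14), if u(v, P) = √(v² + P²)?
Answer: 92/45 - 357*√277/277 ≈ -19.406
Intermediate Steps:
u(v, P) = √(P² + v²)
276/135 - 357/u(-9, -14) = 276/135 - 357/√((-14)² + (-9)²) = 276*(1/135) - 357/√(196 + 81) = 92/45 - 357*√277/277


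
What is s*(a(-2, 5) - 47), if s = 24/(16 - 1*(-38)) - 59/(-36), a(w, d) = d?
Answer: -175/2 ≈ -87.500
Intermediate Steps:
s = 25/12 (s = 24/(16 + 38) - 59*(-1/36) = 24/54 + 59/36 = 24*(1/54) + 59/36 = 4/9 + 59/36 = 25/12 ≈ 2.0833)
s*(a(-2, 5) - 47) = 25*(5 - 47)/12 = (25/12)*(-42) = -175/2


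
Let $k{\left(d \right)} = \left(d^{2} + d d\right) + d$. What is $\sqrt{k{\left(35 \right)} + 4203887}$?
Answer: $38 \sqrt{2913} \approx 2050.9$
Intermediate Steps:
$k{\left(d \right)} = d + 2 d^{2}$ ($k{\left(d \right)} = \left(d^{2} + d^{2}\right) + d = 2 d^{2} + d = d + 2 d^{2}$)
$\sqrt{k{\left(35 \right)} + 4203887} = \sqrt{35 \left(1 + 2 \cdot 35\right) + 4203887} = \sqrt{35 \left(1 + 70\right) + 4203887} = \sqrt{35 \cdot 71 + 4203887} = \sqrt{2485 + 4203887} = \sqrt{4206372} = 38 \sqrt{2913}$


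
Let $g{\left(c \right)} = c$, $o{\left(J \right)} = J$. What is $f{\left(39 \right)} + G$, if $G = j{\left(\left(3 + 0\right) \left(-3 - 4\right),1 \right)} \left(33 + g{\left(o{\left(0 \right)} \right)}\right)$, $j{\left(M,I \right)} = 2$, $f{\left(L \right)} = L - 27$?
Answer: $78$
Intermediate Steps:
$f{\left(L \right)} = -27 + L$
$G = 66$ ($G = 2 \left(33 + 0\right) = 2 \cdot 33 = 66$)
$f{\left(39 \right)} + G = \left(-27 + 39\right) + 66 = 12 + 66 = 78$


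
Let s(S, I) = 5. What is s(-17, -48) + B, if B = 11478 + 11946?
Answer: 23429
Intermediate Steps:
B = 23424
s(-17, -48) + B = 5 + 23424 = 23429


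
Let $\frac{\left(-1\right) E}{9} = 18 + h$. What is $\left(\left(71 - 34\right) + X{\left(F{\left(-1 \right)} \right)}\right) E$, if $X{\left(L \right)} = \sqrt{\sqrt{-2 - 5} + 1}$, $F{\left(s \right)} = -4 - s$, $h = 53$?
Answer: $-23643 - 639 \sqrt{1 + i \sqrt{7}} \approx -24527.0 - 610.98 i$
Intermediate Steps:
$E = -639$ ($E = - 9 \left(18 + 53\right) = \left(-9\right) 71 = -639$)
$X{\left(L \right)} = \sqrt{1 + i \sqrt{7}}$ ($X{\left(L \right)} = \sqrt{\sqrt{-7} + 1} = \sqrt{i \sqrt{7} + 1} = \sqrt{1 + i \sqrt{7}}$)
$\left(\left(71 - 34\right) + X{\left(F{\left(-1 \right)} \right)}\right) E = \left(\left(71 - 34\right) + \sqrt{1 + i \sqrt{7}}\right) \left(-639\right) = \left(37 + \sqrt{1 + i \sqrt{7}}\right) \left(-639\right) = -23643 - 639 \sqrt{1 + i \sqrt{7}}$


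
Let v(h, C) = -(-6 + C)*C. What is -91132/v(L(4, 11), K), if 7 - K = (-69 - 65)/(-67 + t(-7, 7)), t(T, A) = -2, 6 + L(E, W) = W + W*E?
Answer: -433879452/22685 ≈ -19126.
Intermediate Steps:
L(E, W) = -6 + W + E*W (L(E, W) = -6 + (W + W*E) = -6 + (W + E*W) = -6 + W + E*W)
K = 349/69 (K = 7 - (-69 - 65)/(-67 - 2) = 7 - (-134)/(-69) = 7 - (-134)*(-1)/69 = 7 - 1*134/69 = 7 - 134/69 = 349/69 ≈ 5.0580)
v(h, C) = -C*(-6 + C)
-91132/v(L(4, 11), K) = -91132*69/(349*(6 - 1*349/69)) = -91132*69/(349*(6 - 349/69)) = -91132/((349/69)*(65/69)) = -91132/22685/4761 = -91132*4761/22685 = -433879452/22685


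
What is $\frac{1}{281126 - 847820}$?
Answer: $- \frac{1}{566694} \approx -1.7646 \cdot 10^{-6}$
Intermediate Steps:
$\frac{1}{281126 - 847820} = \frac{1}{-566694} = - \frac{1}{566694}$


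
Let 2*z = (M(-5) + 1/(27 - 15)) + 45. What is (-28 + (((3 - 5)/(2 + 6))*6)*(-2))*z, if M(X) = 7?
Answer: -15625/24 ≈ -651.04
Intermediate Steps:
z = 625/24 (z = ((7 + 1/(27 - 15)) + 45)/2 = ((7 + 1/12) + 45)/2 = (85/12 + 45)/2 = (½)*(625/12) = 625/24 ≈ 26.042)
(-28 + (((3 - 5)/(2 + 6))*6)*(-2))*z = (-28 + (((3 - 5)/(2 + 6))*6)*(-2))*(625/24) = (-28 + (-2/8*6)*(-2))*(625/24) = (-28 + (-2*⅛*6)*(-2))*(625/24) = (-28 - ¼*6*(-2))*(625/24) = (-28 - 3/2*(-2))*(625/24) = (-28 + 3)*(625/24) = -25*625/24 = -15625/24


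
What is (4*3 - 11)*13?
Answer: 13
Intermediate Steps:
(4*3 - 11)*13 = (12 - 11)*13 = 1*13 = 13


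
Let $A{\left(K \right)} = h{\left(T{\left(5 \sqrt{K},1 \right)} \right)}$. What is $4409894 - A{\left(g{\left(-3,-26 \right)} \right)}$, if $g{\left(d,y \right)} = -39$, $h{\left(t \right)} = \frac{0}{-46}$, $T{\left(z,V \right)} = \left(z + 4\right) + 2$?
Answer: $4409894$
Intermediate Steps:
$T{\left(z,V \right)} = 6 + z$ ($T{\left(z,V \right)} = \left(4 + z\right) + 2 = 6 + z$)
$h{\left(t \right)} = 0$ ($h{\left(t \right)} = 0 \left(- \frac{1}{46}\right) = 0$)
$A{\left(K \right)} = 0$
$4409894 - A{\left(g{\left(-3,-26 \right)} \right)} = 4409894 - 0 = 4409894 + 0 = 4409894$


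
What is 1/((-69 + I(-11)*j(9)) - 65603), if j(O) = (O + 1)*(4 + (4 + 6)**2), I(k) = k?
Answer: -1/77112 ≈ -1.2968e-5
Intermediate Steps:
j(O) = 104 + 104*O (j(O) = (1 + O)*(4 + 10**2) = (1 + O)*(4 + 100) = (1 + O)*104 = 104 + 104*O)
1/((-69 + I(-11)*j(9)) - 65603) = 1/((-69 - 11*(104 + 104*9)) - 65603) = 1/((-69 - 11*(104 + 936)) - 65603) = 1/((-69 - 11*1040) - 65603) = 1/((-69 - 11440) - 65603) = 1/(-11509 - 65603) = 1/(-77112) = -1/77112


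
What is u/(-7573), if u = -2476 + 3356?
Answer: -880/7573 ≈ -0.11620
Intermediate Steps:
u = 880
u/(-7573) = 880/(-7573) = 880*(-1/7573) = -880/7573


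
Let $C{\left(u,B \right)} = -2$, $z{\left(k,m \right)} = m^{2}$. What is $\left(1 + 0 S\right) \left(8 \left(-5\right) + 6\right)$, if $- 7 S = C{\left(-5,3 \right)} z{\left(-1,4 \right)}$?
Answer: $-34$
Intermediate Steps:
$S = \frac{32}{7}$ ($S = - \frac{\left(-2\right) 4^{2}}{7} = - \frac{\left(-2\right) 16}{7} = \left(- \frac{1}{7}\right) \left(-32\right) = \frac{32}{7} \approx 4.5714$)
$\left(1 + 0 S\right) \left(8 \left(-5\right) + 6\right) = \left(1 + 0 \cdot \frac{32}{7}\right) \left(8 \left(-5\right) + 6\right) = \left(1 + 0\right) \left(-40 + 6\right) = 1 \left(-34\right) = -34$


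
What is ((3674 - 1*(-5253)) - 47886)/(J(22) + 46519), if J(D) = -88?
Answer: -38959/46431 ≈ -0.83907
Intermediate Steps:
((3674 - 1*(-5253)) - 47886)/(J(22) + 46519) = ((3674 - 1*(-5253)) - 47886)/(-88 + 46519) = ((3674 + 5253) - 47886)/46431 = (8927 - 47886)*(1/46431) = -38959*1/46431 = -38959/46431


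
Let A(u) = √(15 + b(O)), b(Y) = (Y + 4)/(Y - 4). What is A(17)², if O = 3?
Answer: 8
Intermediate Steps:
b(Y) = (4 + Y)/(-4 + Y)
A(u) = 2*√2 (A(u) = √(15 + (4 + 3)/(-4 + 3)) = √(15 + 7/(-1)) = √(15 - 1*7) = √(15 - 7) = √8 = 2*√2)
A(17)² = (2*√2)² = 8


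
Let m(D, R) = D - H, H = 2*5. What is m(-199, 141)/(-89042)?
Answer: 209/89042 ≈ 0.0023472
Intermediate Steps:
H = 10
m(D, R) = -10 + D (m(D, R) = D - 1*10 = D - 10 = -10 + D)
m(-199, 141)/(-89042) = (-10 - 199)/(-89042) = -209*(-1/89042) = 209/89042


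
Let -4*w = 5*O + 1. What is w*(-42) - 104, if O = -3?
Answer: -251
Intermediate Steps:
w = 7/2 (w = -(5*(-3) + 1)/4 = -(-15 + 1)/4 = -¼*(-14) = 7/2 ≈ 3.5000)
w*(-42) - 104 = (7/2)*(-42) - 104 = -147 - 104 = -251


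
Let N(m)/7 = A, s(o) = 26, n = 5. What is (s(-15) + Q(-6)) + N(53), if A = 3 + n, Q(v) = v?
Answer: 76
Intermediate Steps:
A = 8 (A = 3 + 5 = 8)
N(m) = 56 (N(m) = 7*8 = 56)
(s(-15) + Q(-6)) + N(53) = (26 - 6) + 56 = 20 + 56 = 76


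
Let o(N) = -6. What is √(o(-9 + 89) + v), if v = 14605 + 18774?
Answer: √33373 ≈ 182.68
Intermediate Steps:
v = 33379
√(o(-9 + 89) + v) = √(-6 + 33379) = √33373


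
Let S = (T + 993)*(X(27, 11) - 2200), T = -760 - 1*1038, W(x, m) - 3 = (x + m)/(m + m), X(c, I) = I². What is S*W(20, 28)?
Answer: 6455295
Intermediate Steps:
W(x, m) = 3 + (m + x)/(2*m) (W(x, m) = 3 + (x + m)/(m + m) = 3 + (m + x)/((2*m)) = 3 + (m + x)*(1/(2*m)) = 3 + (m + x)/(2*m))
T = -1798 (T = -760 - 1038 = -1798)
S = 1673595 (S = (-1798 + 993)*(11² - 2200) = -805*(121 - 2200) = -805*(-2079) = 1673595)
S*W(20, 28) = 1673595*((½)*(20 + 7*28)/28) = 1673595*((½)*(1/28)*(20 + 196)) = 1673595*((½)*(1/28)*216) = 1673595*(27/7) = 6455295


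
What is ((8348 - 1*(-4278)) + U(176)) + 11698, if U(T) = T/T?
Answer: 24325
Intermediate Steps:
U(T) = 1
((8348 - 1*(-4278)) + U(176)) + 11698 = ((8348 - 1*(-4278)) + 1) + 11698 = ((8348 + 4278) + 1) + 11698 = (12626 + 1) + 11698 = 12627 + 11698 = 24325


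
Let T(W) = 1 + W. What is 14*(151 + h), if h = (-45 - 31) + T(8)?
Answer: 1176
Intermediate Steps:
h = -67 (h = (-45 - 31) + (1 + 8) = -76 + 9 = -67)
14*(151 + h) = 14*(151 - 67) = 14*84 = 1176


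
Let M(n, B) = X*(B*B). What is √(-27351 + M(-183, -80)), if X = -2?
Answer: I*√40151 ≈ 200.38*I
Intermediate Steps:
M(n, B) = -2*B² (M(n, B) = -2*B*B = -2*B²)
√(-27351 + M(-183, -80)) = √(-27351 - 2*(-80)²) = √(-27351 - 2*6400) = √(-27351 - 12800) = √(-40151) = I*√40151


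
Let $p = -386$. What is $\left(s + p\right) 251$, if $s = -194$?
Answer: $-145580$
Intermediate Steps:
$\left(s + p\right) 251 = \left(-194 - 386\right) 251 = \left(-580\right) 251 = -145580$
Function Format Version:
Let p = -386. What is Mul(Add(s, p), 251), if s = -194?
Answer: -145580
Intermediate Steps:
Mul(Add(s, p), 251) = Mul(Add(-194, -386), 251) = Mul(-580, 251) = -145580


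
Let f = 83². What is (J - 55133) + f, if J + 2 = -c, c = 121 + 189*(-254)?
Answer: -361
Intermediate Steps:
c = -47885 (c = 121 - 48006 = -47885)
J = 47883 (J = -2 - 1*(-47885) = -2 + 47885 = 47883)
f = 6889
(J - 55133) + f = (47883 - 55133) + 6889 = -7250 + 6889 = -361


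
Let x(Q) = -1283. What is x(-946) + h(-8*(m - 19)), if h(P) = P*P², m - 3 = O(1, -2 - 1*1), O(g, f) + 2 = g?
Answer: 2514173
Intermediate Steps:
O(g, f) = -2 + g
m = 2 (m = 3 + (-2 + 1) = 3 - 1 = 2)
h(P) = P³
x(-946) + h(-8*(m - 19)) = -1283 + (-8*(2 - 19))³ = -1283 + (-8*(-17))³ = -1283 + 136³ = -1283 + 2515456 = 2514173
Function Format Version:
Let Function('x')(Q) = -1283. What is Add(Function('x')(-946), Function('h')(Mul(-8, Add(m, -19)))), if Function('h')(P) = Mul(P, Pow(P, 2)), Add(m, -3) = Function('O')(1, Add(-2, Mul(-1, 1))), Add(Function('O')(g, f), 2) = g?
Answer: 2514173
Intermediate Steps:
Function('O')(g, f) = Add(-2, g)
m = 2 (m = Add(3, Add(-2, 1)) = Add(3, -1) = 2)
Function('h')(P) = Pow(P, 3)
Add(Function('x')(-946), Function('h')(Mul(-8, Add(m, -19)))) = Add(-1283, Pow(Mul(-8, Add(2, -19)), 3)) = Add(-1283, Pow(Mul(-8, -17), 3)) = Add(-1283, Pow(136, 3)) = Add(-1283, 2515456) = 2514173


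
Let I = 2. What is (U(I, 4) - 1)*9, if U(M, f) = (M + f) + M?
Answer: 63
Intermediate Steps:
U(M, f) = f + 2*M
(U(I, 4) - 1)*9 = ((4 + 2*2) - 1)*9 = ((4 + 4) - 1)*9 = (8 - 1)*9 = 7*9 = 63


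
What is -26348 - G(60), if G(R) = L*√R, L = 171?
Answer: -26348 - 342*√15 ≈ -27673.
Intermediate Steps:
G(R) = 171*√R
-26348 - G(60) = -26348 - 171*√60 = -26348 - 171*2*√15 = -26348 - 342*√15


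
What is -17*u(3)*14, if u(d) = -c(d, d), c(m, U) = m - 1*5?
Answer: -476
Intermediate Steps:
c(m, U) = -5 + m (c(m, U) = m - 5 = -5 + m)
u(d) = 5 - d (u(d) = -(-5 + d) = 5 - d)
-17*u(3)*14 = -17*(5 - 1*3)*14 = -17*(5 - 3)*14 = -17*2*14 = -34*14 = -476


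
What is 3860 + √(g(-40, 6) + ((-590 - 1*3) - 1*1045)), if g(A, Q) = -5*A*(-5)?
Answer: 3860 + I*√2638 ≈ 3860.0 + 51.361*I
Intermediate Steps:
g(A, Q) = 25*A
3860 + √(g(-40, 6) + ((-590 - 1*3) - 1*1045)) = 3860 + √(25*(-40) + ((-590 - 1*3) - 1*1045)) = 3860 + √(-1000 + ((-590 - 3) - 1045)) = 3860 + √(-1000 + (-593 - 1045)) = 3860 + √(-1000 - 1638) = 3860 + √(-2638) = 3860 + I*√2638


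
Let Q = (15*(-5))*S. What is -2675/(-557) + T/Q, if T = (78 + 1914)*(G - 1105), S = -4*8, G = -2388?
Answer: -161217383/55700 ≈ -2894.4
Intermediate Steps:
S = -32
Q = 2400 (Q = (15*(-5))*(-32) = -75*(-32) = 2400)
T = -6958056 (T = (78 + 1914)*(-2388 - 1105) = 1992*(-3493) = -6958056)
-2675/(-557) + T/Q = -2675/(-557) - 6958056/2400 = -2675*(-1/557) - 6958056*1/2400 = 2675/557 - 289919/100 = -161217383/55700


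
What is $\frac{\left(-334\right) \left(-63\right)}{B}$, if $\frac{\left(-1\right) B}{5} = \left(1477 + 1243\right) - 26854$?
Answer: $\frac{10521}{60335} \approx 0.17438$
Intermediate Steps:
$B = 120670$ ($B = - 5 \left(\left(1477 + 1243\right) - 26854\right) = - 5 \left(2720 - 26854\right) = \left(-5\right) \left(-24134\right) = 120670$)
$\frac{\left(-334\right) \left(-63\right)}{B} = \frac{\left(-334\right) \left(-63\right)}{120670} = 21042 \cdot \frac{1}{120670} = \frac{10521}{60335}$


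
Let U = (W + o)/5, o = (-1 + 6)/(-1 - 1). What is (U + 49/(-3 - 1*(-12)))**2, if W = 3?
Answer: 249001/8100 ≈ 30.741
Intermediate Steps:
o = -5/2 (o = 5/(-2) = 5*(-1/2) = -5/2 ≈ -2.5000)
U = 1/10 (U = (3 - 5/2)/5 = (1/5)*(1/2) = 1/10 ≈ 0.10000)
(U + 49/(-3 - 1*(-12)))**2 = (1/10 + 49/(-3 - 1*(-12)))**2 = (1/10 + 49/(-3 + 12))**2 = (1/10 + 49/9)**2 = (499/90)**2 = 249001/8100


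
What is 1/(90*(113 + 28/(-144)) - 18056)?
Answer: -2/15807 ≈ -0.00012653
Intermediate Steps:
1/(90*(113 + 28/(-144)) - 18056) = 1/(90*(113 + 28*(-1/144)) - 18056) = 1/(90*(113 - 7/36) - 18056) = 1/(90*(4061/36) - 18056) = 1/(20305/2 - 18056) = 1/(-15807/2) = -2/15807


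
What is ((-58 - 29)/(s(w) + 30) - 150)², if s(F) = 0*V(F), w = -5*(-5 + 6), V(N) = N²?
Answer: 2337841/100 ≈ 23378.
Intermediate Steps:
w = -5 (w = -5*1 = -5)
s(F) = 0 (s(F) = 0*F² = 0)
((-58 - 29)/(s(w) + 30) - 150)² = ((-58 - 29)/(0 + 30) - 150)² = (-87/30 - 150)² = (-87*1/30 - 150)² = (-29/10 - 150)² = (-1529/10)² = 2337841/100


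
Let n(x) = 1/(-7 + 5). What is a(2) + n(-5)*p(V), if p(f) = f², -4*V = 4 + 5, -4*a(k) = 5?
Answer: -121/32 ≈ -3.7813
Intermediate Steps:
n(x) = -½ (n(x) = 1/(-2) = -½)
a(k) = -5/4 (a(k) = -¼*5 = -5/4)
V = -9/4 (V = -(4 + 5)/4 = -¼*9 = -9/4 ≈ -2.2500)
a(2) + n(-5)*p(V) = -5/4 - (-9/4)²/2 = -5/4 - ½*81/16 = -5/4 - 81/32 = -121/32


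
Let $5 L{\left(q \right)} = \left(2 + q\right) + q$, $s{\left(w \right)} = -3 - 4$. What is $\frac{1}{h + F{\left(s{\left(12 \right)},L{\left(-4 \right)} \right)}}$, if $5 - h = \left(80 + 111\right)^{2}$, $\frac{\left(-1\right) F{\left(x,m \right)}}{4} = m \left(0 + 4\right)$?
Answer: $- \frac{5}{182284} \approx -2.743 \cdot 10^{-5}$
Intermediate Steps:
$s{\left(w \right)} = -7$ ($s{\left(w \right)} = -3 - 4 = -7$)
$L{\left(q \right)} = \frac{2}{5} + \frac{2 q}{5}$ ($L{\left(q \right)} = \frac{\left(2 + q\right) + q}{5} = \frac{2 + 2 q}{5} = \frac{2}{5} + \frac{2 q}{5}$)
$F{\left(x,m \right)} = - 16 m$ ($F{\left(x,m \right)} = - 4 m \left(0 + 4\right) = - 4 m 4 = - 4 \cdot 4 m = - 16 m$)
$h = -36476$ ($h = 5 - \left(80 + 111\right)^{2} = 5 - 191^{2} = 5 - 36481 = -36476$)
$\frac{1}{h + F{\left(s{\left(12 \right)},L{\left(-4 \right)} \right)}} = \frac{1}{-36476 - 16 \left(\frac{2}{5} + \frac{2}{5} \left(-4\right)\right)} = \frac{1}{-36476 - 16 \left(\frac{2}{5} - \frac{8}{5}\right)} = \frac{1}{-36476 - - \frac{96}{5}} = \frac{1}{-36476 + \frac{96}{5}} = \frac{1}{- \frac{182284}{5}} = - \frac{5}{182284}$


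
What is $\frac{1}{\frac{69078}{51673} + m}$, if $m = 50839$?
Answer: $\frac{51673}{2627072725} \approx 1.9669 \cdot 10^{-5}$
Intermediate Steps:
$\frac{1}{\frac{69078}{51673} + m} = \frac{1}{\frac{69078}{51673} + 50839} = \frac{1}{\frac{2627072725}{51673}} = \frac{51673}{2627072725}$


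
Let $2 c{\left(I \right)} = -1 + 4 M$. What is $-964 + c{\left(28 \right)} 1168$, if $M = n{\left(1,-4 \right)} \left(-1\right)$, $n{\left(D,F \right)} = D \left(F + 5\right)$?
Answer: $-3884$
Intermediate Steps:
$n{\left(D,F \right)} = D \left(5 + F\right)$
$M = -1$ ($M = 1 \left(5 - 4\right) \left(-1\right) = 1 \cdot 1 \left(-1\right) = 1 \left(-1\right) = -1$)
$c{\left(I \right)} = - \frac{5}{2}$ ($c{\left(I \right)} = \frac{-1 + 4 \left(-1\right)}{2} = \frac{-1 - 4}{2} = \frac{1}{2} \left(-5\right) = - \frac{5}{2}$)
$-964 + c{\left(28 \right)} 1168 = -964 - 2920 = -3884$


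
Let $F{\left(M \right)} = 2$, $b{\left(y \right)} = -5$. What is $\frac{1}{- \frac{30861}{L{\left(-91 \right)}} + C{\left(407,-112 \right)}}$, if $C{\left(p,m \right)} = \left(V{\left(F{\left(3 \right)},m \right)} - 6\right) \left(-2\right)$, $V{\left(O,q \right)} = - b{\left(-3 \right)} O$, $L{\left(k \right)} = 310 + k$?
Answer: $- \frac{73}{10871} \approx -0.0067151$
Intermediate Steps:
$V{\left(O,q \right)} = 5 O$ ($V{\left(O,q \right)} = \left(-1\right) \left(-5\right) O = 5 O$)
$C{\left(p,m \right)} = -8$ ($C{\left(p,m \right)} = \left(5 \cdot 2 - 6\right) \left(-2\right) = \left(10 - 6\right) \left(-2\right) = 4 \left(-2\right) = -8$)
$\frac{1}{- \frac{30861}{L{\left(-91 \right)}} + C{\left(407,-112 \right)}} = \frac{1}{- \frac{30861}{310 - 91} - 8} = \frac{1}{- \frac{30861}{219} - 8} = \frac{1}{\left(-30861\right) \frac{1}{219} - 8} = \frac{1}{- \frac{10287}{73} - 8} = \frac{1}{- \frac{10871}{73}} = - \frac{73}{10871}$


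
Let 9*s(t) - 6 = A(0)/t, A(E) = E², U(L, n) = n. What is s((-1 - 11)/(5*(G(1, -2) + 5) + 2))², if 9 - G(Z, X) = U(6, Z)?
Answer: 4/9 ≈ 0.44444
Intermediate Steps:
G(Z, X) = 9 - Z
s(t) = ⅔ (s(t) = ⅔ + (0²/t)/9 = ⅔ + (0/t)/9 = ⅔ + (⅑)*0 = ⅔ + 0 = ⅔)
s((-1 - 11)/(5*(G(1, -2) + 5) + 2))² = (⅔)² = 4/9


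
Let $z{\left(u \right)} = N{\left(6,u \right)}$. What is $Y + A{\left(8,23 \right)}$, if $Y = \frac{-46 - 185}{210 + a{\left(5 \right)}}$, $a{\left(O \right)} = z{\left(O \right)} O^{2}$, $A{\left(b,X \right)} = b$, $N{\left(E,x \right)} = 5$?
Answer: $\frac{2449}{335} \approx 7.3104$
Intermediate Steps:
$z{\left(u \right)} = 5$
$a{\left(O \right)} = 5 O^{2}$
$Y = - \frac{231}{335}$ ($Y = \frac{-46 - 185}{210 + 5 \cdot 5^{2}} = - \frac{231}{210 + 5 \cdot 25} = - \frac{231}{210 + 125} = - \frac{231}{335} \approx -0.68955$)
$Y + A{\left(8,23 \right)} = - \frac{231}{335} + 8 = \frac{2449}{335}$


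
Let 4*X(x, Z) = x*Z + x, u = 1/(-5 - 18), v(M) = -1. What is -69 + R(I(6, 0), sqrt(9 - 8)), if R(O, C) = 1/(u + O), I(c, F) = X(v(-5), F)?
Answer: -1955/27 ≈ -72.407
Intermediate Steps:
u = -1/23 (u = 1/(-23) = -1/23 ≈ -0.043478)
X(x, Z) = x/4 + Z*x/4 (X(x, Z) = (x*Z + x)/4 = (Z*x + x)/4 = (x + Z*x)/4 = x/4 + Z*x/4)
I(c, F) = -1/4 - F/4 (I(c, F) = (1/4)*(-1)*(1 + F) = -1/4 - F/4)
R(O, C) = 1/(-1/23 + O)
-69 + R(I(6, 0), sqrt(9 - 8)) = -69 + 23/(-1 + 23*(-1/4 - 1/4*0)) = -69 + 23/(-1 + 23*(-1/4 + 0)) = -69 + 23/(-1 + 23*(-1/4)) = -69 + 23/(-1 - 23/4) = -69 + 23/(-27/4) = -69 + 23*(-4/27) = -69 - 92/27 = -1955/27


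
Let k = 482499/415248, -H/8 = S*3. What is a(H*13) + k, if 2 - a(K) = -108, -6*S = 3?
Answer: 15386593/138416 ≈ 111.16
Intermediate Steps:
S = -1/2 (S = -1/6*3 = -1/2 ≈ -0.50000)
H = 12 (H = -(-4)*3 = -8*(-3/2) = 12)
a(K) = 110 (a(K) = 2 - 1*(-108) = 2 + 108 = 110)
k = 160833/138416 (k = 482499*(1/415248) = 160833/138416 ≈ 1.1620)
a(H*13) + k = 110 + 160833/138416 = 15386593/138416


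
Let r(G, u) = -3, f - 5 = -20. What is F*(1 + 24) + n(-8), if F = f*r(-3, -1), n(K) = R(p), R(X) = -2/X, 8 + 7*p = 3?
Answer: 5639/5 ≈ 1127.8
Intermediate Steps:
f = -15 (f = 5 - 20 = -15)
p = -5/7 (p = -8/7 + (1/7)*3 = -8/7 + 3/7 = -5/7 ≈ -0.71429)
n(K) = 14/5 (n(K) = -2/(-5/7) = -2*(-7/5) = 14/5)
F = 45 (F = -15*(-3) = 45)
F*(1 + 24) + n(-8) = 45*(1 + 24) + 14/5 = 45*25 + 14/5 = 1125 + 14/5 = 5639/5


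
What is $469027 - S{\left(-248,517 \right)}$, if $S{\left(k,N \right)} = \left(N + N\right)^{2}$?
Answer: $-600129$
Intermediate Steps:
$S{\left(k,N \right)} = 4 N^{2}$ ($S{\left(k,N \right)} = \left(2 N\right)^{2} = 4 N^{2}$)
$469027 - S{\left(-248,517 \right)} = 469027 - 4 \cdot 517^{2} = 469027 - 4 \cdot 267289 = 469027 - 1069156 = -600129$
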